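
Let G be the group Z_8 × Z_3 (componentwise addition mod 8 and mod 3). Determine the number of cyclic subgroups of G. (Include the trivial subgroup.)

A cyclic subgroup of order d is generated by each of its φ(d) elements of order d, so the cyclic subgroups of order d number (#elements of order d)/φ(d).
Cyclic subgroups by order — order 1: 1; order 2: 1; order 3: 1; order 4: 1; order 6: 1; order 8: 1; order 12: 1; order 24: 1.
Total: 8.

8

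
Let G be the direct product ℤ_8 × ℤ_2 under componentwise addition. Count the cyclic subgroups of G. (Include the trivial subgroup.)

8

Each element a generates a cyclic subgroup ⟨a⟩; distinct elements may generate the same one (a cyclic group of order d has φ(d) generators).
Cyclic subgroups by order — order 1: 1; order 2: 3; order 4: 2; order 8: 2.
Total: 8.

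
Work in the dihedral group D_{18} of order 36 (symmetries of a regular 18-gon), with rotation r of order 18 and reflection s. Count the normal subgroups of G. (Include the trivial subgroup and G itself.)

9

G has 45 subgroups. Checking conjugation-invariance by order — order 1: 1/1 normal; order 2: 1/19 normal; order 3: 1/1 normal; order 4: 0/9 normal; order 6: 1/7 normal; order 9: 1/1 normal; order 12: 0/3 normal; order 18: 3/3 normal; order 36: 1/1 normal.
Total normal subgroups: 9.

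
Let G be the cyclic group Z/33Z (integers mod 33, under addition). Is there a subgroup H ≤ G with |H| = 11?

Yes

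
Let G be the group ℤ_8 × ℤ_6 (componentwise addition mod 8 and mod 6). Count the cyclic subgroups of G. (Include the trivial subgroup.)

Each element a generates a cyclic subgroup ⟨a⟩; distinct elements may generate the same one (a cyclic group of order d has φ(d) generators).
Cyclic subgroups by order — order 1: 1; order 2: 3; order 3: 1; order 4: 2; order 6: 3; order 8: 2; order 12: 2; order 24: 2.
Total: 16.

16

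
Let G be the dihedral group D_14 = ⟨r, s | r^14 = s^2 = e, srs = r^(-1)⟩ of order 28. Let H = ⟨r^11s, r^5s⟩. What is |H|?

|⟨r^11s⟩| = 2 and |⟨r^5s⟩| = 2, so |H| is a multiple of lcm(2, 2) = 2 and divides |G| = 28.
Closing under the operation: H = {e, r^2, r^4, r^6, r^8, r^10, r^12, rs, r^3s, r^5s, r^7s, r^9s, r^11s, r^13s}, so |H| = 14.

14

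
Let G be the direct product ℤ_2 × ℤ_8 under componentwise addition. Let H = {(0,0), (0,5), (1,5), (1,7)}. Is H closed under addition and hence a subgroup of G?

(1,7) ∈ H but its inverse (1,1) ∉ H, so H is not a subgroup.

No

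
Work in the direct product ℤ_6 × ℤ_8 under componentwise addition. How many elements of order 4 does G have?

An element (a,b) has order lcm(ord(a), ord(b)); count pairs with lcm equal to 4.
Enumerating gives 4 such elements.

4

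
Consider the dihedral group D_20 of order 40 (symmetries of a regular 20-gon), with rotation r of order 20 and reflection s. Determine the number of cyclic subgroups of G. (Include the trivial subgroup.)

26

Group the elements of G by the cyclic subgroup they generate; each cyclic subgroup of order d accounts for φ(d) elements.
Cyclic subgroups by order — order 1: 1; order 2: 21; order 4: 1; order 5: 1; order 10: 1; order 20: 1.
Total: 26.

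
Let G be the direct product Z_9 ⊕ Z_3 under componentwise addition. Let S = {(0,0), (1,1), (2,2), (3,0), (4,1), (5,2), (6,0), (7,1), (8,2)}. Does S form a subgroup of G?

|S| = 9 divides |G| = 27, consistent with Lagrange.
S contains the identity, every element's inverse is in S, and S is closed under +: it is a subgroup.
In fact S = ⟨(7,1)⟩.

Yes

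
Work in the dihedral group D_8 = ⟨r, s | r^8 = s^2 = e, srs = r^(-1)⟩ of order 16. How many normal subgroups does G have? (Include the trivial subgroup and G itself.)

G has 19 subgroups. Checking conjugation-invariance by order — order 1: 1/1 normal; order 2: 1/9 normal; order 4: 1/5 normal; order 8: 3/3 normal; order 16: 1/1 normal.
Total normal subgroups: 7.

7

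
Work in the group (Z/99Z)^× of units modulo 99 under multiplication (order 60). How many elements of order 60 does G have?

0

No element of G has order 60 (even though 60 | 60).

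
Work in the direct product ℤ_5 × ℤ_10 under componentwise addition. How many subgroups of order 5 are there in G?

|G| = 50 and 5 | 50, so subgroups of order 5 are possible by Lagrange.
The subgroups of order 5 are: {(0,0), (0,2), (0,4), (0,6), (0,8)}; {(0,0), (1,0), (2,0), (3,0), (4,0)}; {(0,0), (1,2), (2,4), (3,6), (4,8)}; {(0,0), (1,4), (2,8), (3,2), (4,6)}; … (6 in all).
So G has 6 subgroups of order 5.

6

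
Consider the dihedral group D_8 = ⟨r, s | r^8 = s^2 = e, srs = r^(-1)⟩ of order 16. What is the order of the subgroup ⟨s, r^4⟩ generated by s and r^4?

|⟨s⟩| = 2 and |⟨r^4⟩| = 2, so |H| is a multiple of lcm(2, 2) = 2 and divides |G| = 16.
Closing under the operation: H = {e, r^4, s, r^4s}, so |H| = 4.

4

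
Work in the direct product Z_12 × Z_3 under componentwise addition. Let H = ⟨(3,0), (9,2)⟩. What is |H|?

12

|⟨(3,0)⟩| = 4 and |⟨(9,2)⟩| = 12, so |H| is a multiple of lcm(4, 12) = 12 and divides |G| = 36.
Closing under the operation: H = {(0,0), (0,1), (0,2), (3,0), (3,1), (3,2), (6,0), (6,1), (6,2), (9,0), (9,1), (9,2)}, so |H| = 12.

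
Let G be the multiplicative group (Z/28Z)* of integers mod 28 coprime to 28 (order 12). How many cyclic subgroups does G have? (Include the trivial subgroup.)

8

Each element a generates a cyclic subgroup ⟨a⟩; distinct elements may generate the same one (a cyclic group of order d has φ(d) generators).
Cyclic subgroups by order — order 1: 1; order 2: 3; order 3: 1; order 6: 3.
Total: 8.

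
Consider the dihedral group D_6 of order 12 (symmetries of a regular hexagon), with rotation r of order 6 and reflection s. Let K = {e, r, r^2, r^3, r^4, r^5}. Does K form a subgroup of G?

Yes

|K| = 6 divides |G| = 12, consistent with Lagrange.
K contains the identity, every element's inverse is in K, and K is closed under ·: it is a subgroup.
In fact K = ⟨r^5⟩.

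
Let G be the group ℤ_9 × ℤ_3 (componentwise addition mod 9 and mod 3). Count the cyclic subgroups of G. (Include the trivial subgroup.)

Group the elements of G by the cyclic subgroup they generate; each cyclic subgroup of order d accounts for φ(d) elements.
Cyclic subgroups by order — order 1: 1; order 3: 4; order 9: 3.
Total: 8.

8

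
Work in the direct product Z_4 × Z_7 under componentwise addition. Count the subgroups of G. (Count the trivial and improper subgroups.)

|G| = 28, so by Lagrange every subgroup order divides 28. Divisors: 1, 2, 4, 7, 14, 28.
Subgroups by order — order 1: 1; order 2: 1; order 4: 1; order 7: 1; order 14: 1; order 28: 1.
Total: 1 + 1 + 1 + 1 + 1 + 1 = 6.

6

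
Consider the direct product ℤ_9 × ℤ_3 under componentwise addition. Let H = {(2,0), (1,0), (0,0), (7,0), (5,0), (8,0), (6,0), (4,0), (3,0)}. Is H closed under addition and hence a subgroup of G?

Yes

|H| = 9 divides |G| = 27, consistent with Lagrange.
H contains the identity, every element's inverse is in H, and H is closed under +: it is a subgroup.
In fact H = ⟨(4,0)⟩.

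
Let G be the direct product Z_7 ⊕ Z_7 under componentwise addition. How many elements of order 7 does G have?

48

An element (a,b) has order lcm(ord(a), ord(b)); count pairs with lcm equal to 7.
Enumerating gives 48 such elements.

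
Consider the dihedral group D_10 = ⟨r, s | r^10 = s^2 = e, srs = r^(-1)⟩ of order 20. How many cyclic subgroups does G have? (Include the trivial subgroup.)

Each element a generates a cyclic subgroup ⟨a⟩; distinct elements may generate the same one (a cyclic group of order d has φ(d) generators).
Cyclic subgroups by order — order 1: 1; order 2: 11; order 5: 1; order 10: 1.
Total: 14.

14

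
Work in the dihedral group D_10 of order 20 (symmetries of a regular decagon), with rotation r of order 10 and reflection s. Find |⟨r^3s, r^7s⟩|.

10

|⟨r^3s⟩| = 2 and |⟨r^7s⟩| = 2, so |H| is a multiple of lcm(2, 2) = 2 and divides |G| = 20.
Closing under the operation: H = {e, r^2, r^4, r^6, r^8, rs, r^3s, r^5s, r^7s, r^9s}, so |H| = 10.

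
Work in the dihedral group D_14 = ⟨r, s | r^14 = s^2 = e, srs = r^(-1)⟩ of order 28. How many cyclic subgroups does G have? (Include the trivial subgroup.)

18

Group the elements of G by the cyclic subgroup they generate; each cyclic subgroup of order d accounts for φ(d) elements.
Cyclic subgroups by order — order 1: 1; order 2: 15; order 7: 1; order 14: 1.
Total: 18.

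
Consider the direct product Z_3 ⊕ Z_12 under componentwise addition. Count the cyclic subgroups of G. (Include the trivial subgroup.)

A cyclic subgroup of order d is generated by each of its φ(d) elements of order d, so the cyclic subgroups of order d number (#elements of order d)/φ(d).
Cyclic subgroups by order — order 1: 1; order 2: 1; order 3: 4; order 4: 1; order 6: 4; order 12: 4.
Total: 15.

15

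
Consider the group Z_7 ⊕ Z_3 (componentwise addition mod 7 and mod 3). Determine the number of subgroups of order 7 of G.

|G| = 21 and 7 | 21, so subgroups of order 7 are possible by Lagrange.
The subgroups of order 7 are: {(0,0), (1,0), (2,0), (3,0), (4,0), (5,0), (6,0)}.
So G has 1 subgroup of order 7.

1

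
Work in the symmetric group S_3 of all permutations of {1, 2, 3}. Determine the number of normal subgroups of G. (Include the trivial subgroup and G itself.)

3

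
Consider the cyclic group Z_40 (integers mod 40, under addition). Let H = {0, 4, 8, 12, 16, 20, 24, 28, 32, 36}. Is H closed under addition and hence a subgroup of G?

Yes

|H| = 10 divides |G| = 40, consistent with Lagrange.
H contains the identity, every element's inverse is in H, and H is closed under +: it is a subgroup.
In fact H = ⟨4⟩.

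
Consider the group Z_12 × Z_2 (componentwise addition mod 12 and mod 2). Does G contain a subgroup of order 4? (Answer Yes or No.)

Yes

4 | 24. A subgroup of order 4 is {(0,0), (0,1), (6,0), (6,1)}.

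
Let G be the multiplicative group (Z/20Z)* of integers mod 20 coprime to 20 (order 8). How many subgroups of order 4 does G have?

|G| = 8 and 4 | 8, so subgroups of order 4 are possible by Lagrange.
The subgroups of order 4 are: {1, 9, 11, 19}; {1, 9, 13, 17}; {1, 3, 7, 9}.
So G has 3 subgroups of order 4.

3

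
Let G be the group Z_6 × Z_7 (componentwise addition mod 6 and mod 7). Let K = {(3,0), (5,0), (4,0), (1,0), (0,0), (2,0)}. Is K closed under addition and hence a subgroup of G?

Yes

|K| = 6 divides |G| = 42, consistent with Lagrange.
K contains the identity, every element's inverse is in K, and K is closed under +: it is a subgroup.
In fact K = ⟨(5,0)⟩.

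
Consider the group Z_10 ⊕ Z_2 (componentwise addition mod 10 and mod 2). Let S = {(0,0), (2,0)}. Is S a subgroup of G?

No

(2,0) ∈ S but its inverse (8,0) ∉ S, so S is not a subgroup.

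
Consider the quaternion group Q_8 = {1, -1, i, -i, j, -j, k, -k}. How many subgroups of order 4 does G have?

3

|G| = 8 and 4 | 8, so subgroups of order 4 are possible by Lagrange.
The subgroups of order 4 are: {1, -1, i, -i}; {1, -1, j, -j}; {1, -1, k, -k}.
So G has 3 subgroups of order 4.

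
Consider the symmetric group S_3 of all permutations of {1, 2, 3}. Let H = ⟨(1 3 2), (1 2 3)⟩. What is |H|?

3

|⟨(1 3 2)⟩| = 3 and |⟨(1 2 3)⟩| = 3, so |H| is a multiple of lcm(3, 3) = 3 and divides |G| = 6.
Closing under the operation: H = {e, (1 2 3), (1 3 2)}, so |H| = 3.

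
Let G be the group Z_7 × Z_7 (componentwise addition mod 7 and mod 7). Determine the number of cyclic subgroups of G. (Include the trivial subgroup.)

Each element a generates a cyclic subgroup ⟨a⟩; distinct elements may generate the same one (a cyclic group of order d has φ(d) generators).
Cyclic subgroups by order — order 1: 1; order 7: 8.
Total: 9.

9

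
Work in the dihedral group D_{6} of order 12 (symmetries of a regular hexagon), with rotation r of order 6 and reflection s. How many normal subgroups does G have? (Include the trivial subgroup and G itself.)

G has 16 subgroups. Checking conjugation-invariance by order — order 1: 1/1 normal; order 2: 1/7 normal; order 3: 1/1 normal; order 4: 0/3 normal; order 6: 3/3 normal; order 12: 1/1 normal.
Total normal subgroups: 7.

7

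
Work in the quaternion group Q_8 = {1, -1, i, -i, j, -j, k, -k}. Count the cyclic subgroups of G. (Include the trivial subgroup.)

5

Group the elements of G by the cyclic subgroup they generate; each cyclic subgroup of order d accounts for φ(d) elements.
Cyclic subgroups by order — order 1: 1; order 2: 1; order 4: 3.
Total: 5.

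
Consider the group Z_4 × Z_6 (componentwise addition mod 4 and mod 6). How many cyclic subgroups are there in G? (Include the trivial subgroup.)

12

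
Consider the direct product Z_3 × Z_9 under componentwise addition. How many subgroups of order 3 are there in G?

4

|G| = 27 and 3 | 27, so subgroups of order 3 are possible by Lagrange.
The subgroups of order 3 are: {(0,0), (0,3), (0,6)}; {(0,0), (1,0), (2,0)}; {(0,0), (1,3), (2,6)}; {(0,0), (1,6), (2,3)}.
So G has 4 subgroups of order 3.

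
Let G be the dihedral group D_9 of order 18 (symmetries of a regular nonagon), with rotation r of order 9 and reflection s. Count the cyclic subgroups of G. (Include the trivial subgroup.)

Each element a generates a cyclic subgroup ⟨a⟩; distinct elements may generate the same one (a cyclic group of order d has φ(d) generators).
Cyclic subgroups by order — order 1: 1; order 2: 9; order 3: 1; order 9: 1.
Total: 12.

12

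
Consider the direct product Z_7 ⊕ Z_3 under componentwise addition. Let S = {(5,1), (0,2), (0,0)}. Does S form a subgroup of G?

No

(0,2) ∈ S but its inverse (0,1) ∉ S, so S is not a subgroup.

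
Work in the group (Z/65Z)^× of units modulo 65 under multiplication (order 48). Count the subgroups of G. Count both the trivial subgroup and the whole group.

|G| = 48, so by Lagrange every subgroup order divides 48. Divisors: 1, 2, 3, 4, 6, 8, 12, 16, 24, 48.
Subgroups by order — order 1: 1; order 2: 3; order 3: 1; order 4: 7; order 6: 3; order 8: 3; order 12: 7; order 16: 1; order 24: 3; order 48: 1.
Total: 1 + 3 + 1 + 7 + 3 + 3 + 7 + 1 + 3 + 1 = 30.

30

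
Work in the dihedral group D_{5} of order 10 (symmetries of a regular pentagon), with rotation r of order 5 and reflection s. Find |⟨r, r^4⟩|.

5

|⟨r⟩| = 5 and |⟨r^4⟩| = 5, so |H| is a multiple of lcm(5, 5) = 5 and divides |G| = 10.
Closing under the operation: H = {e, r, r^2, r^3, r^4}, so |H| = 5.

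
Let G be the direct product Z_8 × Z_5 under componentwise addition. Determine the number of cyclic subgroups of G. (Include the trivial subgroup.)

8

A cyclic subgroup of order d is generated by each of its φ(d) elements of order d, so the cyclic subgroups of order d number (#elements of order d)/φ(d).
Cyclic subgroups by order — order 1: 1; order 2: 1; order 4: 1; order 5: 1; order 8: 1; order 10: 1; order 20: 1; order 40: 1.
Total: 8.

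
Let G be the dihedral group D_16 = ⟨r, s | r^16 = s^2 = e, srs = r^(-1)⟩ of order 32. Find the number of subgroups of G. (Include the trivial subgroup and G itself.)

36

|G| = 32, so by Lagrange every subgroup order divides 32. Divisors: 1, 2, 4, 8, 16, 32.
Subgroups by order — order 1: 1; order 2: 17; order 4: 9; order 8: 5; order 16: 3; order 32: 1.
Total: 1 + 17 + 9 + 5 + 3 + 1 = 36.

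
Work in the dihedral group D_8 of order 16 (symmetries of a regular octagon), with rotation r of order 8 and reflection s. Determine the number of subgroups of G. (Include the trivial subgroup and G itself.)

|G| = 16, so by Lagrange every subgroup order divides 16. Divisors: 1, 2, 4, 8, 16.
Subgroups by order — order 1: 1; order 2: 9; order 4: 5; order 8: 3; order 16: 1.
Total: 1 + 9 + 5 + 3 + 1 = 19.

19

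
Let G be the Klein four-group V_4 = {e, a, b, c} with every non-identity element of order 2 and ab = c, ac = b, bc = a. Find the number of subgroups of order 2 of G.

|G| = 4 and 2 | 4, so subgroups of order 2 are possible by Lagrange.
The subgroups of order 2 are: {e, a}; {e, b}; {e, c}.
So G has 3 subgroups of order 2.

3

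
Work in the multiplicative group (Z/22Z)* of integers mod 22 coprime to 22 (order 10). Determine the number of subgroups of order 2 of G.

1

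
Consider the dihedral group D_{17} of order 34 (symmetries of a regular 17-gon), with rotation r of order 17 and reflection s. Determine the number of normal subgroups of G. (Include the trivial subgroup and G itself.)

3

G has 20 subgroups. Checking conjugation-invariance by order — order 1: 1/1 normal; order 2: 0/17 normal; order 17: 1/1 normal; order 34: 1/1 normal.
Total normal subgroups: 3.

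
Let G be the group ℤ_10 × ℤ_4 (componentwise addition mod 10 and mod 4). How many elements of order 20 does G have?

16

An element (a,b) has order lcm(ord(a), ord(b)); count pairs with lcm equal to 20.
Enumerating gives 16 such elements.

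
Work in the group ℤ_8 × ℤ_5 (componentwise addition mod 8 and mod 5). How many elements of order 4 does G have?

2

An element (a,b) has order lcm(ord(a), ord(b)); count pairs with lcm equal to 4.
Enumerating gives 2 such elements.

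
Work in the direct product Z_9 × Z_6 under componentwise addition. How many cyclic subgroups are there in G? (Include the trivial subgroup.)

Group the elements of G by the cyclic subgroup they generate; each cyclic subgroup of order d accounts for φ(d) elements.
Cyclic subgroups by order — order 1: 1; order 2: 1; order 3: 4; order 6: 4; order 9: 3; order 18: 3.
Total: 16.

16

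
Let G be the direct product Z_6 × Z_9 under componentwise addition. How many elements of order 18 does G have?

18

An element (a,b) has order lcm(ord(a), ord(b)); count pairs with lcm equal to 18.
Enumerating gives 18 such elements.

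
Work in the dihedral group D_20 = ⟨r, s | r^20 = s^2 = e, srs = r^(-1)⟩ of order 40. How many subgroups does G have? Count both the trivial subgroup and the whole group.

48

|G| = 40, so by Lagrange every subgroup order divides 40. Divisors: 1, 2, 4, 5, 8, 10, 20, 40.
Subgroups by order — order 1: 1; order 2: 21; order 4: 11; order 5: 1; order 8: 5; order 10: 5; order 20: 3; order 40: 1.
Total: 1 + 21 + 11 + 1 + 5 + 5 + 3 + 1 = 48.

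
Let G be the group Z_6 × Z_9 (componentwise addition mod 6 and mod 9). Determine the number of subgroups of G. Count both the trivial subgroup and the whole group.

20

|G| = 54, so by Lagrange every subgroup order divides 54. Divisors: 1, 2, 3, 6, 9, 18, 27, 54.
Subgroups by order — order 1: 1; order 2: 1; order 3: 4; order 6: 4; order 9: 4; order 18: 4; order 27: 1; order 54: 1.
Total: 1 + 1 + 4 + 4 + 4 + 4 + 1 + 1 = 20.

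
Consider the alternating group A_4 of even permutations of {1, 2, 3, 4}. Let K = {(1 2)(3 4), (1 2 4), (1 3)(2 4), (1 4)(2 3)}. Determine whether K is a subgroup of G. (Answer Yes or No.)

No

The identity e ∉ K, so K is not a subgroup.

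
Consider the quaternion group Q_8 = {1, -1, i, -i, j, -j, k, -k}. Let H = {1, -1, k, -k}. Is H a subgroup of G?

Yes

|H| = 4 divides |G| = 8, consistent with Lagrange.
H contains the identity, every element's inverse is in H, and H is closed under ·: it is a subgroup.
In fact H = ⟨-k⟩.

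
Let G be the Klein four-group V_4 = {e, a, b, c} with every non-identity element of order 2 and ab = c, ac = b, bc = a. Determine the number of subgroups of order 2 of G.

3

|G| = 4 and 2 | 4, so subgroups of order 2 are possible by Lagrange.
The subgroups of order 2 are: {e, a}; {e, b}; {e, c}.
So G has 3 subgroups of order 2.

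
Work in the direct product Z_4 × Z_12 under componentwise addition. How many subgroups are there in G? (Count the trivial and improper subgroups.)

30

|G| = 48, so by Lagrange every subgroup order divides 48. Divisors: 1, 2, 3, 4, 6, 8, 12, 16, 24, 48.
Subgroups by order — order 1: 1; order 2: 3; order 3: 1; order 4: 7; order 6: 3; order 8: 3; order 12: 7; order 16: 1; order 24: 3; order 48: 1.
Total: 1 + 3 + 1 + 7 + 3 + 3 + 7 + 1 + 3 + 1 = 30.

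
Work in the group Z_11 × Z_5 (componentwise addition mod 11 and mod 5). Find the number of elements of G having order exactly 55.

An element (a,b) has order lcm(ord(a), ord(b)); count pairs with lcm equal to 55.
Enumerating gives 40 such elements.

40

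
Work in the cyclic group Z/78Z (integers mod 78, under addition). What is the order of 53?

78

In Z/78Z, the order of an element a is n/gcd(a, n).
gcd(53, 78) = 1, so |⟨53⟩| = 78/1 = 78.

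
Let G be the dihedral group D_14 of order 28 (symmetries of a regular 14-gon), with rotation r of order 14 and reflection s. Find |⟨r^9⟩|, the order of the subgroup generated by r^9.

Computing powers of r^9: the smallest k with (r^9)^k = e is k = 14.

14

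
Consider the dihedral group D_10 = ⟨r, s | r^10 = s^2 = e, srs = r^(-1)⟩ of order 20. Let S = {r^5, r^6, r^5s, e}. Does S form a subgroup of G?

No

r^6 ∈ S but its inverse r^4 ∉ S, so S is not a subgroup.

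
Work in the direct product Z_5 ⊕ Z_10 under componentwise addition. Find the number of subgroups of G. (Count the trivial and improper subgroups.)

16

|G| = 50, so by Lagrange every subgroup order divides 50. Divisors: 1, 2, 5, 10, 25, 50.
Subgroups by order — order 1: 1; order 2: 1; order 5: 6; order 10: 6; order 25: 1; order 50: 1.
Total: 1 + 1 + 6 + 6 + 1 + 1 = 16.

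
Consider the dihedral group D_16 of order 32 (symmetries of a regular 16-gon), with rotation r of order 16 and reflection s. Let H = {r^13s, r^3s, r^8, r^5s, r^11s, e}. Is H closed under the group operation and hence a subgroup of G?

|H| = 6 does not divide |G| = 32, so by Lagrange H is not a subgroup.

No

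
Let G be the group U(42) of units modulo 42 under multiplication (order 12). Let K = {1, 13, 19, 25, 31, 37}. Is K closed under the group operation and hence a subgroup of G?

|K| = 6 divides |G| = 12, consistent with Lagrange.
K contains the identity, every element's inverse is in K, and K is closed under ·: it is a subgroup.
In fact K = ⟨19⟩.

Yes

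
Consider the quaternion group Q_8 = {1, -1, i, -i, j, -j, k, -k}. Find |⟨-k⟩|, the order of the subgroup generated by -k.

4

Computing powers of -k: the smallest k with (-k)^k = e is k = 4.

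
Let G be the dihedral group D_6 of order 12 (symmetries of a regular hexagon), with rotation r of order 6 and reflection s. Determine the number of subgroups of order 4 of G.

3

|G| = 12 and 4 | 12, so subgroups of order 4 are possible by Lagrange.
The subgroups of order 4 are: {e, r^3, r^2s, r^5s}; {e, r^3, s, r^3s}; {e, r^3, rs, r^4s}.
So G has 3 subgroups of order 4.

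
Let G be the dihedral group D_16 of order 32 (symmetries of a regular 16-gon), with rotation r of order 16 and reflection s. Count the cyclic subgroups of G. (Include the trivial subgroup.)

21

Group the elements of G by the cyclic subgroup they generate; each cyclic subgroup of order d accounts for φ(d) elements.
Cyclic subgroups by order — order 1: 1; order 2: 17; order 4: 1; order 8: 1; order 16: 1.
Total: 21.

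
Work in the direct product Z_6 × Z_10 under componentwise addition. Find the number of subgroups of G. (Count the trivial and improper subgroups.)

20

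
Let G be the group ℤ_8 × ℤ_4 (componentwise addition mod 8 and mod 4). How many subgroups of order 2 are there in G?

3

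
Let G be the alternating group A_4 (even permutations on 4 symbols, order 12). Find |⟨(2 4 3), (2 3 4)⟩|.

3

|⟨(2 4 3)⟩| = 3 and |⟨(2 3 4)⟩| = 3, so |H| is a multiple of lcm(3, 3) = 3 and divides |G| = 12.
Closing under the operation: H = {e, (2 3 4), (2 4 3)}, so |H| = 3.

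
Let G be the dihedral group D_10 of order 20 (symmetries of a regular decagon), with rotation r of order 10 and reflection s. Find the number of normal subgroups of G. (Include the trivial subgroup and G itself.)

G has 22 subgroups. Checking conjugation-invariance by order — order 1: 1/1 normal; order 2: 1/11 normal; order 4: 0/5 normal; order 5: 1/1 normal; order 10: 3/3 normal; order 20: 1/1 normal.
Total normal subgroups: 7.

7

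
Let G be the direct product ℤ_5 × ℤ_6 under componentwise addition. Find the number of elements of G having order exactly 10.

4

An element (a,b) has order lcm(ord(a), ord(b)); count pairs with lcm equal to 10.
Enumerating gives 4 such elements.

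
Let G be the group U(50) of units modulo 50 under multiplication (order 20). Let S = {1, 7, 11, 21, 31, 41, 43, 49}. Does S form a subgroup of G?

|S| = 8 does not divide |G| = 20, so by Lagrange S is not a subgroup.

No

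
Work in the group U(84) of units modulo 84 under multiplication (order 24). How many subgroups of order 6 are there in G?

7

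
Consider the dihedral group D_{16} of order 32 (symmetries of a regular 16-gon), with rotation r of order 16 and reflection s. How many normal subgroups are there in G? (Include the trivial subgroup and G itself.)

8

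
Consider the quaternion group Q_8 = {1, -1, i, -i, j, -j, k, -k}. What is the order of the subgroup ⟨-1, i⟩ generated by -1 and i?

4

|⟨-1⟩| = 2 and |⟨i⟩| = 4, so |H| is a multiple of lcm(2, 4) = 4 and divides |G| = 8.
Closing under the operation: H = {1, -1, i, -i}, so |H| = 4.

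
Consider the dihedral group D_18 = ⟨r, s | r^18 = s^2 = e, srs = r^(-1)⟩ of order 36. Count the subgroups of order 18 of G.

3

|G| = 36 and 18 | 36, so subgroups of order 18 are possible by Lagrange.
The subgroups of order 18 are: {e, r, r^2, r^3, r^4, r^5, r^6, r^7, r^8, r^9, r^10, r^11, r^12, r^13, r^14, r^15, r^16, r^17}; {e, r^2, r^4, r^6, r^8, r^10, r^12, r^14, r^16, s, r^2s, r^4s, r^6s, r^8s, r^10s, r^12s, r^14s, r^16s}; {e, r^2, r^4, r^6, r^8, r^10, r^12, r^14, r^16, rs, r^3s, r^5s, r^7s, r^9s, r^11s, r^13s, r^15s, r^17s}.
So G has 3 subgroups of order 18.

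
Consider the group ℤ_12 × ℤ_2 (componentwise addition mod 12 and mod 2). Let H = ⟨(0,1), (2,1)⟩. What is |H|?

12

|⟨(0,1)⟩| = 2 and |⟨(2,1)⟩| = 6, so |H| is a multiple of lcm(2, 6) = 6 and divides |G| = 24.
Closing under the operation: H = {(0,0), (0,1), (2,0), (2,1), (4,0), (4,1), (6,0), (6,1), (8,0), (8,1), (10,0), (10,1)}, so |H| = 12.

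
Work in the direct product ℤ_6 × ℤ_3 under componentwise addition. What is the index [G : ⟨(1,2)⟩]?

|⟨(1,2)⟩| = 6 and |G| = 18.
By Lagrange, [G : H] = |G|/|H| = 18/6 = 3.

3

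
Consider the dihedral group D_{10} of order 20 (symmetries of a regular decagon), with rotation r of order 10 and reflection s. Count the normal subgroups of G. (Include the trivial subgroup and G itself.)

7

G has 22 subgroups. Checking conjugation-invariance by order — order 1: 1/1 normal; order 2: 1/11 normal; order 4: 0/5 normal; order 5: 1/1 normal; order 10: 3/3 normal; order 20: 1/1 normal.
Total normal subgroups: 7.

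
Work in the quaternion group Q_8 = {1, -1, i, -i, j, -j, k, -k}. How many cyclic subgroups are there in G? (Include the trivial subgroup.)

5

Each element a generates a cyclic subgroup ⟨a⟩; distinct elements may generate the same one (a cyclic group of order d has φ(d) generators).
Cyclic subgroups by order — order 1: 1; order 2: 1; order 4: 3.
Total: 5.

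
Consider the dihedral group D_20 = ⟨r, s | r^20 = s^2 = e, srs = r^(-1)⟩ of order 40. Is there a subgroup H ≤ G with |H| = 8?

Yes

8 | 40. A subgroup of order 8 is {e, r^5, r^10, r^15, s, r^5s, r^10s, r^15s}.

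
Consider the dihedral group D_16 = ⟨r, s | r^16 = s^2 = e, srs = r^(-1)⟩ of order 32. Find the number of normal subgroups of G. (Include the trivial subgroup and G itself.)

G has 36 subgroups. Checking conjugation-invariance by order — order 1: 1/1 normal; order 2: 1/17 normal; order 4: 1/9 normal; order 8: 1/5 normal; order 16: 3/3 normal; order 32: 1/1 normal.
Total normal subgroups: 8.

8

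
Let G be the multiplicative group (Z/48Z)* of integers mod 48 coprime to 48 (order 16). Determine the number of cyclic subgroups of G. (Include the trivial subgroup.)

Each element a generates a cyclic subgroup ⟨a⟩; distinct elements may generate the same one (a cyclic group of order d has φ(d) generators).
Cyclic subgroups by order — order 1: 1; order 2: 7; order 4: 4.
Total: 12.

12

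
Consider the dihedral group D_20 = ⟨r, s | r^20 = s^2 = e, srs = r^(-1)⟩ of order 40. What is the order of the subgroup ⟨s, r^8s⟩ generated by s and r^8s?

|⟨s⟩| = 2 and |⟨r^8s⟩| = 2, so |H| is a multiple of lcm(2, 2) = 2 and divides |G| = 40.
Closing under the operation: H = {e, r^4, r^8, r^12, r^16, s, r^4s, r^8s, r^12s, r^16s}, so |H| = 10.

10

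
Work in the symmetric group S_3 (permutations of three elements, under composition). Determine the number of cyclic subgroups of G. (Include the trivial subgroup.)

5

A cyclic subgroup of order d is generated by each of its φ(d) elements of order d, so the cyclic subgroups of order d number (#elements of order d)/φ(d).
Cyclic subgroups by order — order 1: 1; order 2: 3; order 3: 1.
Total: 5.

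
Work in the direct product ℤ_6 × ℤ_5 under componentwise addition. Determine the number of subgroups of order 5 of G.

|G| = 30 and 5 | 30, so subgroups of order 5 are possible by Lagrange.
The subgroups of order 5 are: {(0,0), (0,1), (0,2), (0,3), (0,4)}.
So G has 1 subgroup of order 5.

1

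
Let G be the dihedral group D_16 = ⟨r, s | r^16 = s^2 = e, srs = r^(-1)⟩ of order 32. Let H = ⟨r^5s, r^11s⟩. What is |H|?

|⟨r^5s⟩| = 2 and |⟨r^11s⟩| = 2, so |H| is a multiple of lcm(2, 2) = 2 and divides |G| = 32.
Closing under the operation: H = {e, r^2, r^4, r^6, r^8, r^10, r^12, r^14, rs, r^3s, r^5s, r^7s, r^9s, r^11s, r^13s, r^15s}, so |H| = 16.

16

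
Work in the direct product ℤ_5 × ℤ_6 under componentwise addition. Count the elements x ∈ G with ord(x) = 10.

An element (a,b) has order lcm(ord(a), ord(b)); count pairs with lcm equal to 10.
Enumerating gives 4 such elements.

4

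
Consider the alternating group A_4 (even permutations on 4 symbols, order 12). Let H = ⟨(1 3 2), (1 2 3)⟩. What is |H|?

3

|⟨(1 3 2)⟩| = 3 and |⟨(1 2 3)⟩| = 3, so |H| is a multiple of lcm(3, 3) = 3 and divides |G| = 12.
Closing under the operation: H = {e, (1 2 3), (1 3 2)}, so |H| = 3.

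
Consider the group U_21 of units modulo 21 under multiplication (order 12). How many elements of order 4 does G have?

No element of G has order 4 (even though 4 | 12).

0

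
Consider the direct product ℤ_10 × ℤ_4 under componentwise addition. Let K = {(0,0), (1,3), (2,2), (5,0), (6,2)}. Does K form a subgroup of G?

No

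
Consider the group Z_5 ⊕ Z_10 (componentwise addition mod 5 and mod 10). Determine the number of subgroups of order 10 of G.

6

|G| = 50 and 10 | 50, so subgroups of order 10 are possible by Lagrange.
The subgroups of order 10 are: {(0,0), (0,1), (0,2), (0,3), (0,4), (0,5), (0,6), (0,7), (0,8), (0,9)}; {(0,0), (0,5), (1,0), (1,5), (2,0), (2,5), (3,0), (3,5), (4,0), (4,5)}; {(0,0), (0,5), (1,1), (1,6), (2,2), (2,7), (3,3), (3,8), (4,4), (4,9)}; {(0,0), (0,5), (1,2), (1,7), (2,4), (2,9), (3,1), (3,6), (4,3), (4,8)}; … (6 in all).
So G has 6 subgroups of order 10.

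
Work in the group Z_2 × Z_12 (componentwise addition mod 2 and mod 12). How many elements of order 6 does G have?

An element (a,b) has order lcm(ord(a), ord(b)); count pairs with lcm equal to 6.
Enumerating gives 6 such elements.

6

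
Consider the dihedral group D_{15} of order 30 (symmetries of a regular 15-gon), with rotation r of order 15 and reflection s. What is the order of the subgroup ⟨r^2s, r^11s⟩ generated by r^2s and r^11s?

10

|⟨r^2s⟩| = 2 and |⟨r^11s⟩| = 2, so |H| is a multiple of lcm(2, 2) = 2 and divides |G| = 30.
Closing under the operation: H = {e, r^3, r^6, r^9, r^12, r^2s, r^5s, r^8s, r^11s, r^14s}, so |H| = 10.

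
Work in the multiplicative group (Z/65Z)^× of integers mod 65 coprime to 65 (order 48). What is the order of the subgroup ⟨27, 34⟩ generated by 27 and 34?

16

|⟨27⟩| = 4 and |⟨34⟩| = 4, so |H| is a multiple of lcm(4, 4) = 4 and divides |G| = 48.
Closing under the operation: H = {1, 8, 12, 14, 18, 21, 27, 31, 34, 38, 44, 47, 51, 53, 57, 64}, so |H| = 16.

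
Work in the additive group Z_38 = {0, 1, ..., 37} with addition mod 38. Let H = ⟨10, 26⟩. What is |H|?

|⟨10⟩| = 19 and |⟨26⟩| = 19, so |H| is a multiple of lcm(19, 19) = 19 and divides |G| = 38.
Closing under the operation: H = {0, 2, 4, 6, 8, 10, 12, 14, 16, 18, 20, 22, 24, 26, 28, 30, 32, 34, 36}, so |H| = 19.

19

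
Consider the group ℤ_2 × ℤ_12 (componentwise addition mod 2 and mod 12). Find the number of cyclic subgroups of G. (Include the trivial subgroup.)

A cyclic subgroup of order d is generated by each of its φ(d) elements of order d, so the cyclic subgroups of order d number (#elements of order d)/φ(d).
Cyclic subgroups by order — order 1: 1; order 2: 3; order 3: 1; order 4: 2; order 6: 3; order 12: 2.
Total: 12.

12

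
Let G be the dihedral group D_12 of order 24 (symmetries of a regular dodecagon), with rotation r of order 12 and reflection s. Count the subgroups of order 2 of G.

13

|G| = 24 and 2 | 24, so subgroups of order 2 are possible by Lagrange.
The subgroups of order 2 are: {e, r^10s}; {e, r^11s}; {e, r^2s}; {e, r^3s}; … (13 in all).
So G has 13 subgroups of order 2.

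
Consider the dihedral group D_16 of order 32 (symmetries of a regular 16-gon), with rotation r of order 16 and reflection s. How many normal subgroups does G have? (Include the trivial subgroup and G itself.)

G has 36 subgroups. Checking conjugation-invariance by order — order 1: 1/1 normal; order 2: 1/17 normal; order 4: 1/9 normal; order 8: 1/5 normal; order 16: 3/3 normal; order 32: 1/1 normal.
Total normal subgroups: 8.

8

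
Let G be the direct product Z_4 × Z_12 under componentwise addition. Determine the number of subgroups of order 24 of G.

3

|G| = 48 and 24 | 48, so subgroups of order 24 are possible by Lagrange.
The subgroups of order 24 are: {(0,0), (0,1), (0,2), (0,3), (0,4), (0,5), (0,6), (0,7), (0,8), (0,9), (0,10), (0,11), (2,0), (2,1), (2,2), (2,3), (2,4), (2,5), (2,6), (2,7), (2,8), (2,9), (2,10), (2,11)}; {(0,0), (0,2), (0,4), (0,6), (0,8), (0,10), (1,0), (1,2), (1,4), (1,6), (1,8), (1,10), (2,0), (2,2), (2,4), (2,6), (2,8), (2,10), (3,0), (3,2), (3,4), (3,6), (3,8), (3,10)}; {(0,0), (0,2), (0,4), (0,6), (0,8), (0,10), (1,1), (1,3), (1,5), (1,7), (1,9), (1,11), (2,0), (2,2), (2,4), (2,6), (2,8), (2,10), (3,1), (3,3), (3,5), (3,7), (3,9), (3,11)}.
So G has 3 subgroups of order 24.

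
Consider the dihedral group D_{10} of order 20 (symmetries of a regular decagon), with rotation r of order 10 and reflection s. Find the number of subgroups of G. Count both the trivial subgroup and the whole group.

|G| = 20, so by Lagrange every subgroup order divides 20. Divisors: 1, 2, 4, 5, 10, 20.
Subgroups by order — order 1: 1; order 2: 11; order 4: 5; order 5: 1; order 10: 3; order 20: 1.
Total: 1 + 11 + 5 + 1 + 3 + 1 = 22.

22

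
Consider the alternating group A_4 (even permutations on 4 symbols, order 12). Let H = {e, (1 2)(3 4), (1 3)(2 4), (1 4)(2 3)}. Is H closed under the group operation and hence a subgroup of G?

Yes

|H| = 4 divides |G| = 12, consistent with Lagrange.
H contains the identity, every element's inverse is in H, and H is closed under ∘: it is a subgroup.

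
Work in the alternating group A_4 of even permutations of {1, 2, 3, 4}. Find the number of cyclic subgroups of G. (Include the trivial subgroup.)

8

Each element a generates a cyclic subgroup ⟨a⟩; distinct elements may generate the same one (a cyclic group of order d has φ(d) generators).
Cyclic subgroups by order — order 1: 1; order 2: 3; order 3: 4.
Total: 8.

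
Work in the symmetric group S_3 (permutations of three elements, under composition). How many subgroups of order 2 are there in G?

3

|G| = 6 and 2 | 6, so subgroups of order 2 are possible by Lagrange.
The subgroups of order 2 are: {e, (1 2)}; {e, (1 3)}; {e, (2 3)}.
So G has 3 subgroups of order 2.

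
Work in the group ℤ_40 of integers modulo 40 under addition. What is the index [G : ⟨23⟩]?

|⟨23⟩| = 40 and |G| = 40.
By Lagrange, [G : H] = |G|/|H| = 40/40 = 1.

1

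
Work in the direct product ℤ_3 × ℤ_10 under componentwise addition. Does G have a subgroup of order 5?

Yes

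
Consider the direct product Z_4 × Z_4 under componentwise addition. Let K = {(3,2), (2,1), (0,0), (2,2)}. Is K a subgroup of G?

No

(3,2) ∈ K but its inverse (1,2) ∉ K, so K is not a subgroup.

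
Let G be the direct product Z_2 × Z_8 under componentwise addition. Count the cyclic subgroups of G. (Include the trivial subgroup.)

8

Each element a generates a cyclic subgroup ⟨a⟩; distinct elements may generate the same one (a cyclic group of order d has φ(d) generators).
Cyclic subgroups by order — order 1: 1; order 2: 3; order 4: 2; order 8: 2.
Total: 8.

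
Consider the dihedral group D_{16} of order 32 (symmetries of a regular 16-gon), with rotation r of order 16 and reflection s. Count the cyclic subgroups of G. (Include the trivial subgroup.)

A cyclic subgroup of order d is generated by each of its φ(d) elements of order d, so the cyclic subgroups of order d number (#elements of order d)/φ(d).
Cyclic subgroups by order — order 1: 1; order 2: 17; order 4: 1; order 8: 1; order 16: 1.
Total: 21.

21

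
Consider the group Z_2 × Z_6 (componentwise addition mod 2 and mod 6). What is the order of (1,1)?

The order of (1,1) in Z_2 × Z_6 is lcm(ord(1) in Z_2, ord(1) in Z_6).
ord(1) = 2 and ord(1) = 6, so |⟨(1,1)⟩| = lcm(2, 6) = 6.

6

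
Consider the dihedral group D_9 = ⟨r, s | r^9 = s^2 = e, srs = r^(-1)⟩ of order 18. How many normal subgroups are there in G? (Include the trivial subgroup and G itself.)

4

G has 16 subgroups. Checking conjugation-invariance by order — order 1: 1/1 normal; order 2: 0/9 normal; order 3: 1/1 normal; order 6: 0/3 normal; order 9: 1/1 normal; order 18: 1/1 normal.
Total normal subgroups: 4.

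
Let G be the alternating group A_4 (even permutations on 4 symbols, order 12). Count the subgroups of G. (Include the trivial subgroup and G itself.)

|G| = 12, so by Lagrange every subgroup order divides 12. Divisors: 1, 2, 3, 4, 6, 12.
Subgroups by order — order 1: 1; order 2: 3; order 3: 4; order 4: 1; order 6: 0; order 12: 1.
Total: 1 + 3 + 4 + 1 + 0 + 1 = 10.

10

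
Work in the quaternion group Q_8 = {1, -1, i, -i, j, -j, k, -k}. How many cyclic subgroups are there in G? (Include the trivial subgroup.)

5

Each element a generates a cyclic subgroup ⟨a⟩; distinct elements may generate the same one (a cyclic group of order d has φ(d) generators).
Cyclic subgroups by order — order 1: 1; order 2: 1; order 4: 3.
Total: 5.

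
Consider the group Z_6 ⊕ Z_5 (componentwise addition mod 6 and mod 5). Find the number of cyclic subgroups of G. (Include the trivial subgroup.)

8

Group the elements of G by the cyclic subgroup they generate; each cyclic subgroup of order d accounts for φ(d) elements.
Cyclic subgroups by order — order 1: 1; order 2: 1; order 3: 1; order 5: 1; order 6: 1; order 10: 1; order 15: 1; order 30: 1.
Total: 8.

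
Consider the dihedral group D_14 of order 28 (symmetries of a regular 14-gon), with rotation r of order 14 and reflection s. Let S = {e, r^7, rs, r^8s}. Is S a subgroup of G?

|S| = 4 divides |G| = 28, consistent with Lagrange.
S contains the identity, every element's inverse is in S, and S is closed under ·: it is a subgroup.

Yes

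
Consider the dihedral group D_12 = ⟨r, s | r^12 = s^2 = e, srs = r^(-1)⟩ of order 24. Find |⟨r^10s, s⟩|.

|⟨r^10s⟩| = 2 and |⟨s⟩| = 2, so |H| is a multiple of lcm(2, 2) = 2 and divides |G| = 24.
Closing under the operation: H = {e, r^2, r^4, r^6, r^8, r^10, s, r^2s, r^4s, r^6s, r^8s, r^10s}, so |H| = 12.

12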